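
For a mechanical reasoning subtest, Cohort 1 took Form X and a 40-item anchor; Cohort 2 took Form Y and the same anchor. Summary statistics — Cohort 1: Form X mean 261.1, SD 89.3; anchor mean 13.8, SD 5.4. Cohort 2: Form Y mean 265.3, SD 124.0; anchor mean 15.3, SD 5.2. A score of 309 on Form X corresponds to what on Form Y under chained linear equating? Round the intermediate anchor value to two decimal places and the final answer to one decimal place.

298.7

Form X → anchor (Cohort 1): v = (5.4/89.3)(309 − 261.1) + 13.8 = 16.70
anchor → Form Y (Cohort 2): y = (124.0/5.2)(16.70 − 15.3) + 265.3 = 298.7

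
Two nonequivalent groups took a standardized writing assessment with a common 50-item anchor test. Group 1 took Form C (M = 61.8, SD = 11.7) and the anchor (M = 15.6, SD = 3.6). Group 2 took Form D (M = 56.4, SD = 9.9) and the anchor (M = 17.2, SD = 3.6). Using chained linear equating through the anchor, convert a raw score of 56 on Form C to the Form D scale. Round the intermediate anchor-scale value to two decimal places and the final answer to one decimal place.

47.1

Form C → anchor (Group 1): v = (3.6/11.7)(56 − 61.8) + 15.6 = 13.82
anchor → Form D (Group 2): y = (9.9/3.6)(13.82 − 17.2) + 56.4 = 47.1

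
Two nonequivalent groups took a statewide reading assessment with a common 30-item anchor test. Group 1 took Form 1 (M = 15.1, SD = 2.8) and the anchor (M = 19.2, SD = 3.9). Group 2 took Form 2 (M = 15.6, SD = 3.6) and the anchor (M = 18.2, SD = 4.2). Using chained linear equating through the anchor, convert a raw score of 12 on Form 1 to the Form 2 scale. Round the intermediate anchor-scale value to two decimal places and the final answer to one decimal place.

Form 1 → anchor (Group 1): v = (3.9/2.8)(12 − 15.1) + 19.2 = 14.88
anchor → Form 2 (Group 2): y = (3.6/4.2)(14.88 − 18.2) + 15.6 = 12.8

12.8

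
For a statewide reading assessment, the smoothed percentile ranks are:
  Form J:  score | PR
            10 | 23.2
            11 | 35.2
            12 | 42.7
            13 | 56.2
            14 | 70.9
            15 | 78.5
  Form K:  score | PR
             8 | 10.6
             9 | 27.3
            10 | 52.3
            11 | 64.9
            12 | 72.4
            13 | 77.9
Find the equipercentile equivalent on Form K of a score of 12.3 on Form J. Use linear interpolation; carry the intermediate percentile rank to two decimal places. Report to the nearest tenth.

9.8

PR of 12.3 on Form J: 42.7 + (12.3 − 12)/(13 − 12) × (56.2 − 42.7) = 46.75
On Form K, PR 46.75 falls between score 9 (PR 27.3) and 10 (PR 52.3).
Interpolate: 9 + (46.75 − 27.3)/(52.3 − 27.3) × (10 − 9) = 9.8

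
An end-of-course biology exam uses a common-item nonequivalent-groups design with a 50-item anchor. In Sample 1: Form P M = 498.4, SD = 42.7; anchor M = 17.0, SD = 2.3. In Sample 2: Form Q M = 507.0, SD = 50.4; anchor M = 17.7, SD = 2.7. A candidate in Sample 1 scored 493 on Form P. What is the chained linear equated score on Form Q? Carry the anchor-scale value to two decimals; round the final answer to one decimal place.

488.5

Form P → anchor (Sample 1): v = (2.3/42.7)(493 − 498.4) + 17.0 = 16.71
anchor → Form Q (Sample 2): y = (50.4/2.7)(16.71 − 17.7) + 507.0 = 488.5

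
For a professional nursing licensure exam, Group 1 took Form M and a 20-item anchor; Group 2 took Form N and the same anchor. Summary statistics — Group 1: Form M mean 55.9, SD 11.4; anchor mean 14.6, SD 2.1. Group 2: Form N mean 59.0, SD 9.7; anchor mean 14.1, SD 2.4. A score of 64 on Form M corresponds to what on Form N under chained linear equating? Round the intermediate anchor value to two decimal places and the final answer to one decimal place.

Form M → anchor (Group 1): v = (2.1/11.4)(64 − 55.9) + 14.6 = 16.09
anchor → Form N (Group 2): y = (9.7/2.4)(16.09 − 14.1) + 59.0 = 67.0

67.0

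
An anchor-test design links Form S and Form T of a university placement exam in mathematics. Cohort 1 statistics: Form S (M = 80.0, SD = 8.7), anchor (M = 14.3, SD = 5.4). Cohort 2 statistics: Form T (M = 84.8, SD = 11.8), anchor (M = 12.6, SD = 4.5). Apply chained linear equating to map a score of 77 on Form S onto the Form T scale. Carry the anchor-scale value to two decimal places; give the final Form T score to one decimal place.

84.4

Form S → anchor (Cohort 1): v = (5.4/8.7)(77 − 80.0) + 14.3 = 12.44
anchor → Form T (Cohort 2): y = (11.8/4.5)(12.44 − 12.6) + 84.8 = 84.4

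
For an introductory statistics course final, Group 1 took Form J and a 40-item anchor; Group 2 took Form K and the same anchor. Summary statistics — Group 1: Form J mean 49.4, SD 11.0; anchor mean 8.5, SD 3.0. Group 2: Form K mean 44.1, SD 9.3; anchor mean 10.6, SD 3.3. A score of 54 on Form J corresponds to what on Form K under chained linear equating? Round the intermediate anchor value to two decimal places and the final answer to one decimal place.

Form J → anchor (Group 1): v = (3.0/11.0)(54 − 49.4) + 8.5 = 9.75
anchor → Form K (Group 2): y = (9.3/3.3)(9.75 − 10.6) + 44.1 = 41.7

41.7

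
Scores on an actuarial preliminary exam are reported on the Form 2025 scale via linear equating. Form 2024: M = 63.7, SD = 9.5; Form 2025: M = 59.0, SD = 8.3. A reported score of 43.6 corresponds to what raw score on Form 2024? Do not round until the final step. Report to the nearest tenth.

Invert y = (SD_Y/SD_X)(x − M_X) + M_Y:
x = (SD_X/SD_Y)(y − M_Y) + M_X = (9.5/8.3)(43.6 − 59.0) + 63.7
x = 1.144578 × -15.400 + 63.7 = 46.1

46.1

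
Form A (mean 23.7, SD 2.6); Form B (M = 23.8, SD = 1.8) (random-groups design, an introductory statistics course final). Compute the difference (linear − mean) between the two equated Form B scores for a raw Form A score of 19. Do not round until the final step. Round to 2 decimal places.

Mean-equated: 19 + (23.8 − 23.7) = 19.10
Linear-equated: (1.8/2.6)(19 − 23.7) + 23.8 = 20.546
Difference = 20.546 − 19.10 = 1.45

1.45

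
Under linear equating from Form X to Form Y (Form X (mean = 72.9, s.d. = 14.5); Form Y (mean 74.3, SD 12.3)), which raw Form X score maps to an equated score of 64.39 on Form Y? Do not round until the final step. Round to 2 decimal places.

61.22

Invert y = (SD_Y/SD_X)(x − M_X) + M_Y:
x = (SD_X/SD_Y)(y − M_Y) + M_X = (14.5/12.3)(64.39 − 74.3) + 72.9
x = 1.178862 × -9.910 + 72.9 = 61.22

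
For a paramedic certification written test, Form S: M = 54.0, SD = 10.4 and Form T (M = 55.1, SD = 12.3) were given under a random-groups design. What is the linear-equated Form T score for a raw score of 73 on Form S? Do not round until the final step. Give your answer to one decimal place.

Linear equating: y = (SD_Y/SD_X)(x − M_X) + M_Y
y = (12.3/10.4)(73 − 54.0) + 55.1
y = 1.182692 × 19.0 + 55.1 = 22.4712 + 55.1 = 77.6

77.6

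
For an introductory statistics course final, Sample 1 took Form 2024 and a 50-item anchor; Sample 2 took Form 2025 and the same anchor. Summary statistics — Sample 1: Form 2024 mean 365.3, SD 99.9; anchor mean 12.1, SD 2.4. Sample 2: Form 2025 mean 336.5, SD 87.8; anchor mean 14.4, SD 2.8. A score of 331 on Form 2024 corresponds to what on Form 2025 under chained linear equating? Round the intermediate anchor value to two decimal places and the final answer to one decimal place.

238.7

Form 2024 → anchor (Sample 1): v = (2.4/99.9)(331 − 365.3) + 12.1 = 11.28
anchor → Form 2025 (Sample 2): y = (87.8/2.8)(11.28 − 14.4) + 336.5 = 238.7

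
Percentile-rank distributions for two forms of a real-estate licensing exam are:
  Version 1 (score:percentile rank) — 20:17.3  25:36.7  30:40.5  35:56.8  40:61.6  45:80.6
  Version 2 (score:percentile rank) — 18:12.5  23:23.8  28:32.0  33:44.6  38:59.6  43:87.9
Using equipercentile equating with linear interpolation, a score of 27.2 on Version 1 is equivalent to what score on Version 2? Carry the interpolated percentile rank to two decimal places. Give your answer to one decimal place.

PR of 27.2 on Version 1: 36.7 + (27.2 − 25)/(30 − 25) × (40.5 − 36.7) = 38.37
On Version 2, PR 38.37 falls between score 28 (PR 32.0) and 33 (PR 44.6).
Interpolate: 28 + (38.37 − 32.0)/(44.6 − 32.0) × (33 − 28) = 30.5

30.5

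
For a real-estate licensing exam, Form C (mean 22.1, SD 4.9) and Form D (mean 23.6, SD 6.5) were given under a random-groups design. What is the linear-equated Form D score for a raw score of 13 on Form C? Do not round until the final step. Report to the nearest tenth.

11.5

Linear equating: y = (SD_Y/SD_X)(x − M_X) + M_Y
y = (6.5/4.9)(13 − 22.1) + 23.6
y = 1.326531 × -9.1 + 23.6 = -12.0714 + 23.6 = 11.5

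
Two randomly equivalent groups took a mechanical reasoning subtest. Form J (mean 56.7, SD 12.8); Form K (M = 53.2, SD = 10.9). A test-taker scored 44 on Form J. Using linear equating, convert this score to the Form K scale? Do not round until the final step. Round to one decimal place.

42.4

Linear equating: y = (SD_Y/SD_X)(x − M_X) + M_Y
y = (10.9/12.8)(44 − 56.7) + 53.2
y = 0.851562 × -12.7 + 53.2 = -10.8148 + 53.2 = 42.4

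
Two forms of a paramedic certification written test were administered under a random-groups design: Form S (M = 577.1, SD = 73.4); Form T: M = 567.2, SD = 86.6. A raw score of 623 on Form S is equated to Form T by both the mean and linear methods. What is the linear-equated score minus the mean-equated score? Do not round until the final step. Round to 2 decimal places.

Mean-equated: 623 + (567.2 − 577.1) = 613.10
Linear-equated: (86.6/73.4)(623 − 577.1) + 567.2 = 621.354
Difference = 621.354 − 613.10 = 8.25

8.25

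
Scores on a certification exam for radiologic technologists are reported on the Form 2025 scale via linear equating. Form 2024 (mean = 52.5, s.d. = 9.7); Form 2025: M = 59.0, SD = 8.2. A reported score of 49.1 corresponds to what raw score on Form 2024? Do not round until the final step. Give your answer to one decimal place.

Invert y = (SD_Y/SD_X)(x − M_X) + M_Y:
x = (SD_X/SD_Y)(y − M_Y) + M_X = (9.7/8.2)(49.1 − 59.0) + 52.5
x = 1.182927 × -9.900 + 52.5 = 40.8

40.8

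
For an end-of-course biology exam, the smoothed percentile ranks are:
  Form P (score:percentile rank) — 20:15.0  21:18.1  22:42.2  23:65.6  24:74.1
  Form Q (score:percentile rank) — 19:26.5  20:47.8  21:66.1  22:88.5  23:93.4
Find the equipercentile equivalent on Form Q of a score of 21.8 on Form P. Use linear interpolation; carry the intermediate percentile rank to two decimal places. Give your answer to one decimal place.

PR of 21.8 on Form P: 18.1 + (21.8 − 21)/(22 − 21) × (42.2 − 18.1) = 37.38
On Form Q, PR 37.38 falls between score 19 (PR 26.5) and 20 (PR 47.8).
Interpolate: 19 + (37.38 − 26.5)/(47.8 − 26.5) × (20 − 19) = 19.5

19.5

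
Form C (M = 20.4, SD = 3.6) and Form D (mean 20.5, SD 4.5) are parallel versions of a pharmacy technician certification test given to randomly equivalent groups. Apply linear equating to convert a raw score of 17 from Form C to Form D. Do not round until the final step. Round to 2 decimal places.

16.25

Linear equating: y = (SD_Y/SD_X)(x − M_X) + M_Y
y = (4.5/3.6)(17 − 20.4) + 20.5
y = 1.250000 × -3.4 + 20.5 = -4.2500 + 20.5 = 16.25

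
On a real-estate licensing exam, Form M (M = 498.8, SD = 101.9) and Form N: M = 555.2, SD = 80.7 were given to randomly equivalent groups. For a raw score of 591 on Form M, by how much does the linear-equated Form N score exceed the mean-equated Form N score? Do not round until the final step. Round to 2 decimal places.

-19.18

Mean-equated: 591 + (555.2 − 498.8) = 647.40
Linear-equated: (80.7/101.9)(591 − 498.8) + 555.2 = 628.218
Difference = 628.218 − 647.40 = -19.18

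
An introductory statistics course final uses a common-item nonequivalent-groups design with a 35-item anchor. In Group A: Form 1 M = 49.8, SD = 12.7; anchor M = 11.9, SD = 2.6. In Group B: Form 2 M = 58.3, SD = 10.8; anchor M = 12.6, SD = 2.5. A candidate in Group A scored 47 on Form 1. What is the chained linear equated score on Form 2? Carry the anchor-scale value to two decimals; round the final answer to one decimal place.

52.8

Form 1 → anchor (Group A): v = (2.6/12.7)(47 − 49.8) + 11.9 = 11.33
anchor → Form 2 (Group B): y = (10.8/2.5)(11.33 − 12.6) + 58.3 = 52.8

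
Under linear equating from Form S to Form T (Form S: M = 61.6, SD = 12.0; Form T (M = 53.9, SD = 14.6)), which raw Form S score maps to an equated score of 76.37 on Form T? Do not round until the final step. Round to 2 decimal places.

80.07

Invert y = (SD_Y/SD_X)(x − M_X) + M_Y:
x = (SD_X/SD_Y)(y − M_Y) + M_X = (12.0/14.6)(76.37 − 53.9) + 61.6
x = 0.821918 × 22.470 + 61.6 = 80.07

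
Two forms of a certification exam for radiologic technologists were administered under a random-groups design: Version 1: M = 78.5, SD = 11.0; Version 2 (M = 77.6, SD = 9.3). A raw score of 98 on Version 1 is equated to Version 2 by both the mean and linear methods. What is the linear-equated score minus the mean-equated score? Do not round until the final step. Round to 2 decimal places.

Mean-equated: 98 + (77.6 − 78.5) = 97.10
Linear-equated: (9.3/11.0)(98 − 78.5) + 77.6 = 94.086
Difference = 94.086 − 97.10 = -3.01

-3.01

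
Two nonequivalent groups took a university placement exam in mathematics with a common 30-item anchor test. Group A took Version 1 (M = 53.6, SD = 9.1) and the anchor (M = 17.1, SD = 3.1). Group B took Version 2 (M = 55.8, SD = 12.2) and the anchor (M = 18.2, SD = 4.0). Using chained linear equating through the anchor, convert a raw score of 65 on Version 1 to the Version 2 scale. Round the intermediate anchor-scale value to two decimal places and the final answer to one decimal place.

64.3

Version 1 → anchor (Group A): v = (3.1/9.1)(65 − 53.6) + 17.1 = 20.98
anchor → Version 2 (Group B): y = (12.2/4.0)(20.98 − 18.2) + 55.8 = 64.3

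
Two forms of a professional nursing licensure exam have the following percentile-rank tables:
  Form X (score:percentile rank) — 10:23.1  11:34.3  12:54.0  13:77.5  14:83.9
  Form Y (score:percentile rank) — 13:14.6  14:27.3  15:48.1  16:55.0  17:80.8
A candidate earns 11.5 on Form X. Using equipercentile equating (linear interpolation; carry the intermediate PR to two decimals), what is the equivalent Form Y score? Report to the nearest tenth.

14.8

PR of 11.5 on Form X: 34.3 + (11.5 − 11)/(12 − 11) × (54.0 − 34.3) = 44.15
On Form Y, PR 44.15 falls between score 14 (PR 27.3) and 15 (PR 48.1).
Interpolate: 14 + (44.15 − 27.3)/(48.1 − 27.3) × (15 − 14) = 14.8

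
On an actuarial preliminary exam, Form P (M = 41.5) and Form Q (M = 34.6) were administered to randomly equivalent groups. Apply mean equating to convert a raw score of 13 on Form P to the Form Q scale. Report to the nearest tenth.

Mean equating: y = x + (M_Y − M_X) = 13 + (34.6 − 41.5) = 6.1

6.1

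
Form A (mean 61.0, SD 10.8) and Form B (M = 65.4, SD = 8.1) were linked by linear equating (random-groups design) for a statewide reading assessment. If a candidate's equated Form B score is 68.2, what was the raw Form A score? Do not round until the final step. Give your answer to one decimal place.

Invert y = (SD_Y/SD_X)(x − M_X) + M_Y:
x = (SD_X/SD_Y)(y − M_Y) + M_X = (10.8/8.1)(68.2 − 65.4) + 61.0
x = 1.333333 × 2.800 + 61.0 = 64.7

64.7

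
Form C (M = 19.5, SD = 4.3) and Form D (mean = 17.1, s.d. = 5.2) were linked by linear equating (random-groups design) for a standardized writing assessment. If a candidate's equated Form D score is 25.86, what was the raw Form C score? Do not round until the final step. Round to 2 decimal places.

26.74

Invert y = (SD_Y/SD_X)(x − M_X) + M_Y:
x = (SD_X/SD_Y)(y − M_Y) + M_X = (4.3/5.2)(25.86 − 17.1) + 19.5
x = 0.826923 × 8.760 + 19.5 = 26.74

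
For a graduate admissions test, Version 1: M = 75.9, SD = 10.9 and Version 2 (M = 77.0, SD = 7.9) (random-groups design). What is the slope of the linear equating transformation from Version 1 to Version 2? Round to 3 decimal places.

A = SD_Y / SD_X = 7.9 / 10.9 = 0.725

0.725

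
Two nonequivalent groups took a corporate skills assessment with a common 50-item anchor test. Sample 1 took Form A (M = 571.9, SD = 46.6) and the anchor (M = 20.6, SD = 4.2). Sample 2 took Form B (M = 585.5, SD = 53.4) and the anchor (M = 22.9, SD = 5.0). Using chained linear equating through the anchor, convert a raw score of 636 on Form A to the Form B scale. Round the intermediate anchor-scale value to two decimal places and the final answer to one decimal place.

Form A → anchor (Sample 1): v = (4.2/46.6)(636 − 571.9) + 20.6 = 26.38
anchor → Form B (Sample 2): y = (53.4/5.0)(26.38 − 22.9) + 585.5 = 622.7

622.7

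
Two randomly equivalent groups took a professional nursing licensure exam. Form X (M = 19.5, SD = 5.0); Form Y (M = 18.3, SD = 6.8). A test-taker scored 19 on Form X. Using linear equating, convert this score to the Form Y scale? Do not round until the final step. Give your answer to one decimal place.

17.6

Linear equating: y = (SD_Y/SD_X)(x − M_X) + M_Y
y = (6.8/5.0)(19 − 19.5) + 18.3
y = 1.360000 × -0.5 + 18.3 = -0.6800 + 18.3 = 17.6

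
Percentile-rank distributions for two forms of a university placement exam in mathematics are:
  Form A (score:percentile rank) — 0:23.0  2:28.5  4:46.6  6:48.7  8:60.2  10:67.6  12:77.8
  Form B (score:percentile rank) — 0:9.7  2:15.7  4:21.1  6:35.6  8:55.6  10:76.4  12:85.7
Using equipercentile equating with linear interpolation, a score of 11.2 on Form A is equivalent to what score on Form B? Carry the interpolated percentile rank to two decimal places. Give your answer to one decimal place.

9.7

PR of 11.2 on Form A: 67.6 + (11.2 − 10)/(12 − 10) × (77.8 − 67.6) = 73.72
On Form B, PR 73.72 falls between score 8 (PR 55.6) and 10 (PR 76.4).
Interpolate: 8 + (73.72 − 55.6)/(76.4 − 55.6) × (10 − 8) = 9.7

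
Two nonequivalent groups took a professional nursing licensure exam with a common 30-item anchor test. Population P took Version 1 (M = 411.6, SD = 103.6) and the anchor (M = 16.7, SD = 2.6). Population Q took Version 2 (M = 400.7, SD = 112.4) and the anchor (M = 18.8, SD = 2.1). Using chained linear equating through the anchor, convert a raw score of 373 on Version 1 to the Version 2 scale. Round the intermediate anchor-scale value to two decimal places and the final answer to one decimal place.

Version 1 → anchor (Population P): v = (2.6/103.6)(373 − 411.6) + 16.7 = 15.73
anchor → Version 2 (Population Q): y = (112.4/2.1)(15.73 − 18.8) + 400.7 = 236.4

236.4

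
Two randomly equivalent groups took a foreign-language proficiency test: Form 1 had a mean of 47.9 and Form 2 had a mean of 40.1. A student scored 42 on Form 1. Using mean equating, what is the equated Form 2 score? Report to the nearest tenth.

34.2

Mean equating: y = x + (M_Y − M_X) = 42 + (40.1 − 47.9) = 34.2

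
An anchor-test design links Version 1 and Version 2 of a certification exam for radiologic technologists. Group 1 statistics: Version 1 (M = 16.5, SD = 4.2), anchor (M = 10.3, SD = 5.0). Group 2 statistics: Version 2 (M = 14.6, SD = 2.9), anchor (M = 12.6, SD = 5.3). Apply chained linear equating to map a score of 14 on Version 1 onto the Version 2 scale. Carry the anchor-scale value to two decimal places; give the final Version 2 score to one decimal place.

Version 1 → anchor (Group 1): v = (5.0/4.2)(14 − 16.5) + 10.3 = 7.32
anchor → Version 2 (Group 2): y = (2.9/5.3)(7.32 − 12.6) + 14.6 = 11.7

11.7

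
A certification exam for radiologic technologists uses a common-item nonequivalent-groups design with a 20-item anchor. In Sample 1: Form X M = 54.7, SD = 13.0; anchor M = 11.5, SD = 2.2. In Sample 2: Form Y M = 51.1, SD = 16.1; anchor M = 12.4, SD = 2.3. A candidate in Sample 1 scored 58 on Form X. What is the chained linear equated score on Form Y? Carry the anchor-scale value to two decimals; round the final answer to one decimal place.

48.7

Form X → anchor (Sample 1): v = (2.2/13.0)(58 − 54.7) + 11.5 = 12.06
anchor → Form Y (Sample 2): y = (16.1/2.3)(12.06 − 12.4) + 51.1 = 48.7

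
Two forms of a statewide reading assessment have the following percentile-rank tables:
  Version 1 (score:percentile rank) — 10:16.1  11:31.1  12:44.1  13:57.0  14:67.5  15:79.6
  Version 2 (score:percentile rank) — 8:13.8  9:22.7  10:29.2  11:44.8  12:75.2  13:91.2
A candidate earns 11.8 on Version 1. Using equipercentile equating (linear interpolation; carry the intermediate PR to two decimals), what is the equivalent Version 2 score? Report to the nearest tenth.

10.8

PR of 11.8 on Version 1: 31.1 + (11.8 − 11)/(12 − 11) × (44.1 − 31.1) = 41.50
On Version 2, PR 41.50 falls between score 10 (PR 29.2) and 11 (PR 44.8).
Interpolate: 10 + (41.50 − 29.2)/(44.8 − 29.2) × (11 − 10) = 10.8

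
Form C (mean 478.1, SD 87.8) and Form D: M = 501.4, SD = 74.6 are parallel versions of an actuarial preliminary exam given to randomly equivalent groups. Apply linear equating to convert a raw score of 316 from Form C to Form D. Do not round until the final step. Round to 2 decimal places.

Linear equating: y = (SD_Y/SD_X)(x − M_X) + M_Y
y = (74.6/87.8)(316 − 478.1) + 501.4
y = 0.849658 × -162.1 + 501.4 = -137.7296 + 501.4 = 363.67

363.67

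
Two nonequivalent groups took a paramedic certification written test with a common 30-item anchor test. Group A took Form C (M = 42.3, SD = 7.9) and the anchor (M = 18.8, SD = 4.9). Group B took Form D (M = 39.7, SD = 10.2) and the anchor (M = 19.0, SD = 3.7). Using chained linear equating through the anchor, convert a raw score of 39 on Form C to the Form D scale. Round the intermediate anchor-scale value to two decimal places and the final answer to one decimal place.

33.5

Form C → anchor (Group A): v = (4.9/7.9)(39 − 42.3) + 18.8 = 16.75
anchor → Form D (Group B): y = (10.2/3.7)(16.75 − 19.0) + 39.7 = 33.5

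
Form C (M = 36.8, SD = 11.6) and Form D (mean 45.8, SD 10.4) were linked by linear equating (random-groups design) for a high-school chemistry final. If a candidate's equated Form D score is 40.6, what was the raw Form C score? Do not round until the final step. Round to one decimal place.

Invert y = (SD_Y/SD_X)(x − M_X) + M_Y:
x = (SD_X/SD_Y)(y − M_Y) + M_X = (11.6/10.4)(40.6 − 45.8) + 36.8
x = 1.115385 × -5.200 + 36.8 = 31.0

31.0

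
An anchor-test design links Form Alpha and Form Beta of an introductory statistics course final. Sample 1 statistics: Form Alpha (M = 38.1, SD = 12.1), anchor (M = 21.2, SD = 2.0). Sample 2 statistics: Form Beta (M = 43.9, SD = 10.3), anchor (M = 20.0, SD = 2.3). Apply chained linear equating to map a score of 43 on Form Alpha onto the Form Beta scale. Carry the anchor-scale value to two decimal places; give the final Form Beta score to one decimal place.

52.9

Form Alpha → anchor (Sample 1): v = (2.0/12.1)(43 − 38.1) + 21.2 = 22.01
anchor → Form Beta (Sample 2): y = (10.3/2.3)(22.01 − 20.0) + 43.9 = 52.9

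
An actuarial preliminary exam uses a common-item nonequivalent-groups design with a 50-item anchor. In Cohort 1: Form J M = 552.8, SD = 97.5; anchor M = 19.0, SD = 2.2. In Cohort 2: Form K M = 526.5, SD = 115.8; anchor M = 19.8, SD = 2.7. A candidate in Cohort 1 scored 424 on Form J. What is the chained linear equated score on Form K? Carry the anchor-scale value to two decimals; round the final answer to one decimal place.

367.4

Form J → anchor (Cohort 1): v = (2.2/97.5)(424 − 552.8) + 19.0 = 16.09
anchor → Form K (Cohort 2): y = (115.8/2.7)(16.09 − 19.8) + 526.5 = 367.4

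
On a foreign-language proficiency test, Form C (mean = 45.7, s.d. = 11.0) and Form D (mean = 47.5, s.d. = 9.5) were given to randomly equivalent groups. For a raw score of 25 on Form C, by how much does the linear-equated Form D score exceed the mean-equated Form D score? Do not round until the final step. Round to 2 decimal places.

Mean-equated: 25 + (47.5 − 45.7) = 26.80
Linear-equated: (9.5/11.0)(25 − 45.7) + 47.5 = 29.623
Difference = 29.623 − 26.80 = 2.82

2.82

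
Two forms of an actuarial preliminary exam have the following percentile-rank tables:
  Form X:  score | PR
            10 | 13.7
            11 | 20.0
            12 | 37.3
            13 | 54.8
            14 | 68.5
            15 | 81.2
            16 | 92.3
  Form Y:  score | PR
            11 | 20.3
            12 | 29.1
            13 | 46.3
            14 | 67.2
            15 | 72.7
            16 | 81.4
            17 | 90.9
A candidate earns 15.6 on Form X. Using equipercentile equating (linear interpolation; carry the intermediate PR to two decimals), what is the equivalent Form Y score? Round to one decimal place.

PR of 15.6 on Form X: 81.2 + (15.6 − 15)/(16 − 15) × (92.3 − 81.2) = 87.86
On Form Y, PR 87.86 falls between score 16 (PR 81.4) and 17 (PR 90.9).
Interpolate: 16 + (87.86 − 81.4)/(90.9 − 81.4) × (17 − 16) = 16.7

16.7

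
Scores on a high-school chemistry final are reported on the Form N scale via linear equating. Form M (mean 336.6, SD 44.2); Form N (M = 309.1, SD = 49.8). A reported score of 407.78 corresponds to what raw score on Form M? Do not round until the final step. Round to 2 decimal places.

424.18

Invert y = (SD_Y/SD_X)(x − M_X) + M_Y:
x = (SD_X/SD_Y)(y − M_Y) + M_X = (44.2/49.8)(407.78 − 309.1) + 336.6
x = 0.887550 × 98.680 + 336.6 = 424.18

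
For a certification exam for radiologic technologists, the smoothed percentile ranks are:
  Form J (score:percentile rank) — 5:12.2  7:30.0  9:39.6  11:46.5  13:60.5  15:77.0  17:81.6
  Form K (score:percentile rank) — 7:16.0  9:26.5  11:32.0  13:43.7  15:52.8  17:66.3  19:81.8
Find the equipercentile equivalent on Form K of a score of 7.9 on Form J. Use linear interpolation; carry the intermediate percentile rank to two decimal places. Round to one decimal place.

PR of 7.9 on Form J: 30.0 + (7.9 − 7)/(9 − 7) × (39.6 − 30.0) = 34.32
On Form K, PR 34.32 falls between score 11 (PR 32.0) and 13 (PR 43.7).
Interpolate: 11 + (34.32 − 32.0)/(43.7 − 32.0) × (13 − 11) = 11.4

11.4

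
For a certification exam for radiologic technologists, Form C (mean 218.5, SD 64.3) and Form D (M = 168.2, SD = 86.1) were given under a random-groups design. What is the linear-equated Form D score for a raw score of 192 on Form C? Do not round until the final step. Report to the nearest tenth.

Linear equating: y = (SD_Y/SD_X)(x − M_X) + M_Y
y = (86.1/64.3)(192 − 218.5) + 168.2
y = 1.339036 × -26.5 + 168.2 = -35.4844 + 168.2 = 132.7

132.7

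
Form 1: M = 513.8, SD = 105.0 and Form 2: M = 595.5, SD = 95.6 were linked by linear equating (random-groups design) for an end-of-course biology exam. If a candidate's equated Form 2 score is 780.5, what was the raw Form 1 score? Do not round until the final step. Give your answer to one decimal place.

Invert y = (SD_Y/SD_X)(x − M_X) + M_Y:
x = (SD_X/SD_Y)(y − M_Y) + M_X = (105.0/95.6)(780.5 − 595.5) + 513.8
x = 1.098326 × 185.000 + 513.8 = 717.0

717.0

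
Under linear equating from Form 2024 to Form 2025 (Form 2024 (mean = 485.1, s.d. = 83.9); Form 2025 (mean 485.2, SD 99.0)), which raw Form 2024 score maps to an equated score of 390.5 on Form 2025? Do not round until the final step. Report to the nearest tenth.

Invert y = (SD_Y/SD_X)(x − M_X) + M_Y:
x = (SD_X/SD_Y)(y − M_Y) + M_X = (83.9/99.0)(390.5 − 485.2) + 485.1
x = 0.847475 × -94.700 + 485.1 = 404.8

404.8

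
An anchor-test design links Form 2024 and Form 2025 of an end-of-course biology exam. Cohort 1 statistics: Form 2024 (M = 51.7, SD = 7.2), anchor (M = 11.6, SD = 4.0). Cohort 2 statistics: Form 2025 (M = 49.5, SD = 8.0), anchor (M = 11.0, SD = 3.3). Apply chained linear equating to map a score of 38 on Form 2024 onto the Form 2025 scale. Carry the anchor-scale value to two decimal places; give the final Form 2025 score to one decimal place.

Form 2024 → anchor (Cohort 1): v = (4.0/7.2)(38 − 51.7) + 11.6 = 3.99
anchor → Form 2025 (Cohort 2): y = (8.0/3.3)(3.99 − 11.0) + 49.5 = 32.5

32.5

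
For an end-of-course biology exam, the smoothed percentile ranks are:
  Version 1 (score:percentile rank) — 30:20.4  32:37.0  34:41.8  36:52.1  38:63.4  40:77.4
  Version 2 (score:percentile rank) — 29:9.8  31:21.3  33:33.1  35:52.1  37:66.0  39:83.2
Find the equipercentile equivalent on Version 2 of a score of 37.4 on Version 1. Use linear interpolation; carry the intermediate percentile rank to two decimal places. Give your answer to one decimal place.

PR of 37.4 on Version 1: 52.1 + (37.4 − 36)/(38 − 36) × (63.4 − 52.1) = 60.01
On Version 2, PR 60.01 falls between score 35 (PR 52.1) and 37 (PR 66.0).
Interpolate: 35 + (60.01 − 52.1)/(66.0 − 52.1) × (37 − 35) = 36.1

36.1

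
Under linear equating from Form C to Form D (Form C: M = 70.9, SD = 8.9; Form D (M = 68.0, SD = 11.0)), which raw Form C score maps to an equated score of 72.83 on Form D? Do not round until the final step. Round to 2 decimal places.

74.81

Invert y = (SD_Y/SD_X)(x − M_X) + M_Y:
x = (SD_X/SD_Y)(y − M_Y) + M_X = (8.9/11.0)(72.83 − 68.0) + 70.9
x = 0.809091 × 4.830 + 70.9 = 74.81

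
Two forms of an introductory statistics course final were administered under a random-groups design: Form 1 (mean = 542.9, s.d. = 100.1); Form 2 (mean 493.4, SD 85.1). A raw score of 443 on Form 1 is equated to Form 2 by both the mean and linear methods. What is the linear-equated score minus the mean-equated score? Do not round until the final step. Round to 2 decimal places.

14.97

Mean-equated: 443 + (493.4 − 542.9) = 393.50
Linear-equated: (85.1/100.1)(443 − 542.9) + 493.4 = 408.470
Difference = 408.470 − 393.50 = 14.97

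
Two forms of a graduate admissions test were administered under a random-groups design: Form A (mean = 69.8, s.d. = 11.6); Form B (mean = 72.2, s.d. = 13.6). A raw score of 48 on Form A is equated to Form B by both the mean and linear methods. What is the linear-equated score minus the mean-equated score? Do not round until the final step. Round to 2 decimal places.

Mean-equated: 48 + (72.2 − 69.8) = 50.40
Linear-equated: (13.6/11.6)(48 − 69.8) + 72.2 = 46.641
Difference = 46.641 − 50.40 = -3.76

-3.76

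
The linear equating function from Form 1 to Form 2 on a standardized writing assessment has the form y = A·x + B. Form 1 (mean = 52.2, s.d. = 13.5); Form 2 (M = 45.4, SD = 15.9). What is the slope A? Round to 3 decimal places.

A = SD_Y / SD_X = 15.9 / 13.5 = 1.178

1.178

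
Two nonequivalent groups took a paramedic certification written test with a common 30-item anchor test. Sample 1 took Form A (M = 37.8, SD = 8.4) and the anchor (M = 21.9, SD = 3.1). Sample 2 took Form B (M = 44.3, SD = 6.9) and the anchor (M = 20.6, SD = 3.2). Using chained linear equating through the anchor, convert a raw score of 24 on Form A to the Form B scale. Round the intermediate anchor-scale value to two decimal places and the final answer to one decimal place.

36.1

Form A → anchor (Sample 1): v = (3.1/8.4)(24 − 37.8) + 21.9 = 16.81
anchor → Form B (Sample 2): y = (6.9/3.2)(16.81 − 20.6) + 44.3 = 36.1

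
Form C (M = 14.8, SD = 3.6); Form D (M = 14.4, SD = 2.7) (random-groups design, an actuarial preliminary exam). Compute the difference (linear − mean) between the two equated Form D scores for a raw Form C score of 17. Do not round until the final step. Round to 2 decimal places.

Mean-equated: 17 + (14.4 − 14.8) = 16.60
Linear-equated: (2.7/3.6)(17 − 14.8) + 14.4 = 16.050
Difference = 16.050 − 16.60 = -0.55

-0.55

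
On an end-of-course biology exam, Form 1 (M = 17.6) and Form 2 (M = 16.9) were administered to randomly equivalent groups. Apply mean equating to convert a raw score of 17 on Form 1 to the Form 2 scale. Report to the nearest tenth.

Mean equating: y = x + (M_Y − M_X) = 17 + (16.9 − 17.6) = 16.3

16.3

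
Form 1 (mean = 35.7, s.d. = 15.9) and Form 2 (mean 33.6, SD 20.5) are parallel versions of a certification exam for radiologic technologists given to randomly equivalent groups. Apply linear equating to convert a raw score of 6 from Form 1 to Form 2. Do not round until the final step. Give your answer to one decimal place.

Linear equating: y = (SD_Y/SD_X)(x − M_X) + M_Y
y = (20.5/15.9)(6 − 35.7) + 33.6
y = 1.289308 × -29.7 + 33.6 = -38.2925 + 33.6 = -4.7

-4.7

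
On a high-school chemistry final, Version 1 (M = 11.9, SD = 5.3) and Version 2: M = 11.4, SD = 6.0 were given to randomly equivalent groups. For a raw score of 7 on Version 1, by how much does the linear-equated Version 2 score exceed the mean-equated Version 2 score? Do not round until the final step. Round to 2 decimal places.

-0.65

Mean-equated: 7 + (11.4 − 11.9) = 6.50
Linear-equated: (6.0/5.3)(7 − 11.9) + 11.4 = 5.853
Difference = 5.853 − 6.50 = -0.65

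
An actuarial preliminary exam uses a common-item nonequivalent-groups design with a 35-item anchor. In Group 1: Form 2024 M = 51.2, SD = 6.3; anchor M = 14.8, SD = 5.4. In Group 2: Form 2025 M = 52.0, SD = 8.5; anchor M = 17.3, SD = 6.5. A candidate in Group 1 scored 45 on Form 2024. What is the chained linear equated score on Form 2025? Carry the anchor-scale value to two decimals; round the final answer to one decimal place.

Form 2024 → anchor (Group 1): v = (5.4/6.3)(45 − 51.2) + 14.8 = 9.49
anchor → Form 2025 (Group 2): y = (8.5/6.5)(9.49 − 17.3) + 52.0 = 41.8

41.8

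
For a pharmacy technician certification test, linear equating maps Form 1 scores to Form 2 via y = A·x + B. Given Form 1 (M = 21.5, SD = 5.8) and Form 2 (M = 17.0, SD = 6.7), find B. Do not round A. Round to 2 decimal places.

A = SD_Y / SD_X = 6.7 / 5.8 = 1.155172
B = M_Y − A·M_X = 17.0 − 1.155172 × 21.5 = -7.84

-7.84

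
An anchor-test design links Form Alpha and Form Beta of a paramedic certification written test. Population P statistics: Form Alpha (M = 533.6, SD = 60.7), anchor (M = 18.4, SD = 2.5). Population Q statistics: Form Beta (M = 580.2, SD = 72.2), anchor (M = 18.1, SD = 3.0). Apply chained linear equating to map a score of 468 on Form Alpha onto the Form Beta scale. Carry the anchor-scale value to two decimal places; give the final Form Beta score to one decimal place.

Form Alpha → anchor (Population P): v = (2.5/60.7)(468 − 533.6) + 18.4 = 15.70
anchor → Form Beta (Population Q): y = (72.2/3.0)(15.70 − 18.1) + 580.2 = 522.4

522.4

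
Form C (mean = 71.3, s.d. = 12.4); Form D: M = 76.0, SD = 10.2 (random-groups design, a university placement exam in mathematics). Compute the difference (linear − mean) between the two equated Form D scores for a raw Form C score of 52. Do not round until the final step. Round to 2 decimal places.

Mean-equated: 52 + (76.0 − 71.3) = 56.70
Linear-equated: (10.2/12.4)(52 − 71.3) + 76.0 = 60.124
Difference = 60.124 − 56.70 = 3.42

3.42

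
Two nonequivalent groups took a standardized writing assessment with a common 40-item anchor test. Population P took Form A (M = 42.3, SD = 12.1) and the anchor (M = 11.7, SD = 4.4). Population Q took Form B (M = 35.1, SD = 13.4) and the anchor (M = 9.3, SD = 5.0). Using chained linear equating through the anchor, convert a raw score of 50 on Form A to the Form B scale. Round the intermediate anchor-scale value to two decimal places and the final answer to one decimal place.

49.0

Form A → anchor (Population P): v = (4.4/12.1)(50 − 42.3) + 11.7 = 14.50
anchor → Form B (Population Q): y = (13.4/5.0)(14.50 − 9.3) + 35.1 = 49.0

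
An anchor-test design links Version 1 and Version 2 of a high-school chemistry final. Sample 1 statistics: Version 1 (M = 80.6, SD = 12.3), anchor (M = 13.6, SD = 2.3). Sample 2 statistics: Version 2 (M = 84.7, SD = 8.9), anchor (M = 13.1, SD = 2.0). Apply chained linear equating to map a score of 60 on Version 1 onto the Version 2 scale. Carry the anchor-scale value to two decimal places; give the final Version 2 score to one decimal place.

Version 1 → anchor (Sample 1): v = (2.3/12.3)(60 − 80.6) + 13.6 = 9.75
anchor → Version 2 (Sample 2): y = (8.9/2.0)(9.75 − 13.1) + 84.7 = 69.8

69.8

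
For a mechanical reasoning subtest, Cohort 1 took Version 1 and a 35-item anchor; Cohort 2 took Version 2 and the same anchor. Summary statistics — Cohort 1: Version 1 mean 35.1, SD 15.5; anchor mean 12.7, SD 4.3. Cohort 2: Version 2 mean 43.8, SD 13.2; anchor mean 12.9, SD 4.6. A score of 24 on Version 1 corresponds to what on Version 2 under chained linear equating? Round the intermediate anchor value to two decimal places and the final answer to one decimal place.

34.4

Version 1 → anchor (Cohort 1): v = (4.3/15.5)(24 − 35.1) + 12.7 = 9.62
anchor → Version 2 (Cohort 2): y = (13.2/4.6)(9.62 − 12.9) + 43.8 = 34.4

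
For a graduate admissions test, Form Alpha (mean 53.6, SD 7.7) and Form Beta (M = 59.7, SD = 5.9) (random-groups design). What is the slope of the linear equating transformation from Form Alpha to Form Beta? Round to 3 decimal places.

0.766

A = SD_Y / SD_X = 5.9 / 7.7 = 0.766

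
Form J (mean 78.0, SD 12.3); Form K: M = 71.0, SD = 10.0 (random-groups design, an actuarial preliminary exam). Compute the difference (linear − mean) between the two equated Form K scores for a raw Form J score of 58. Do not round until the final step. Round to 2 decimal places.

3.74

Mean-equated: 58 + (71.0 − 78.0) = 51.00
Linear-equated: (10.0/12.3)(58 − 78.0) + 71.0 = 54.740
Difference = 54.740 − 51.00 = 3.74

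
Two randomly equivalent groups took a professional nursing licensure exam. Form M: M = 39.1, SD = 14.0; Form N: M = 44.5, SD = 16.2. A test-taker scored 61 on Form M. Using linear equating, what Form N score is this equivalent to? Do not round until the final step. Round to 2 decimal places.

Linear equating: y = (SD_Y/SD_X)(x − M_X) + M_Y
y = (16.2/14.0)(61 − 39.1) + 44.5
y = 1.157143 × 21.9 + 44.5 = 25.3414 + 44.5 = 69.84

69.84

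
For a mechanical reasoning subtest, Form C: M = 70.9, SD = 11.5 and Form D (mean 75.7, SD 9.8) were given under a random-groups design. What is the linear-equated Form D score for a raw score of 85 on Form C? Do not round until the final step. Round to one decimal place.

Linear equating: y = (SD_Y/SD_X)(x − M_X) + M_Y
y = (9.8/11.5)(85 − 70.9) + 75.7
y = 0.852174 × 14.1 + 75.7 = 12.0157 + 75.7 = 87.7

87.7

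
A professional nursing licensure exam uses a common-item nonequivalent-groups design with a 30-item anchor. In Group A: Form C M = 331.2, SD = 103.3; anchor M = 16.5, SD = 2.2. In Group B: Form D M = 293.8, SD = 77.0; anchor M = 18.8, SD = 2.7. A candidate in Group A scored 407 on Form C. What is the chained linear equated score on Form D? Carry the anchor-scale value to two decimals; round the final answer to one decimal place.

274.1

Form C → anchor (Group A): v = (2.2/103.3)(407 − 331.2) + 16.5 = 18.11
anchor → Form D (Group B): y = (77.0/2.7)(18.11 − 18.8) + 293.8 = 274.1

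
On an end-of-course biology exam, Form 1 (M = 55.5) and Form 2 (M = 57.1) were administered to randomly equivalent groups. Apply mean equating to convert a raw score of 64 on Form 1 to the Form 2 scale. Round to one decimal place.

Mean equating: y = x + (M_Y − M_X) = 64 + (57.1 − 55.5) = 65.6

65.6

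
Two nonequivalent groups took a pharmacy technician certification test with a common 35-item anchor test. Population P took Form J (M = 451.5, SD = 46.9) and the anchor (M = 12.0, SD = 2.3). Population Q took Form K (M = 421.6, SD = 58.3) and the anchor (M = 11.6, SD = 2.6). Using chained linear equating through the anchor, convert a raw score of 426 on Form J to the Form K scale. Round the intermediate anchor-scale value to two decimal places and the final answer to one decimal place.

Form J → anchor (Population P): v = (2.3/46.9)(426 − 451.5) + 12.0 = 10.75
anchor → Form K (Population Q): y = (58.3/2.6)(10.75 − 11.6) + 421.6 = 402.5

402.5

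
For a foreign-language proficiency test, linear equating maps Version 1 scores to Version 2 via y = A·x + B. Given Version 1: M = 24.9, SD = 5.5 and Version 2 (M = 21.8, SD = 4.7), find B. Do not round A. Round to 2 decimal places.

A = SD_Y / SD_X = 4.7 / 5.5 = 0.854545
B = M_Y − A·M_X = 21.8 − 0.854545 × 24.9 = 0.52

0.52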